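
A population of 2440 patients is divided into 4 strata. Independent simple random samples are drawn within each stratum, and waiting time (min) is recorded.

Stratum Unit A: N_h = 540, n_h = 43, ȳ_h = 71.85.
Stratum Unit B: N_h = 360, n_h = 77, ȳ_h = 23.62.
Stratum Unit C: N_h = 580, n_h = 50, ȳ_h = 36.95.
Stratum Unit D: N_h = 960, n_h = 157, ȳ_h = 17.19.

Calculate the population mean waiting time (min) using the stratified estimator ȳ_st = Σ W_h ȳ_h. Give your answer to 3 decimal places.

ȳ_st ≈ 34.933

N = Σ N_h = 2440. Stratum weights W_h = N_h/N.
ȳ_st = (540·71.85 + 360·23.62 + 580·36.95 + 960·17.19) / 2440 = 34.93262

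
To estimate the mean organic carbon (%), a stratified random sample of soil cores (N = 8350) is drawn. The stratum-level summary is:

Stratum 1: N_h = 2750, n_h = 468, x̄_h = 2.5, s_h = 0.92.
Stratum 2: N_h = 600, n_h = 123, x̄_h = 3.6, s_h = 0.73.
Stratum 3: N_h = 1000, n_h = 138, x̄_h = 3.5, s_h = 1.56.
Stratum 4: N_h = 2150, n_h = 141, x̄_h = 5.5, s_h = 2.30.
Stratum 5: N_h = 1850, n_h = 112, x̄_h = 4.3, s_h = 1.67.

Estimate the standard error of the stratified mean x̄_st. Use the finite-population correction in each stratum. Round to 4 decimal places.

SE(x̄_st) ≈ 0.0622

V̂(x̄_st) = Σ W_h² (1 − n_h/N_h) s_h²/n_h, with W_h = N_h/N and N = 8350:
  stratum 1: (2750/8350)²·(1 − 468/2750)·0.92²/468 = 0.000162782
  stratum 2: (600/8350)²·(1 − 123/600)·0.73²/123 = 1.77843e-05
  stratum 3: (1000/8350)²·(1 − 138/1000)·1.56²/138 = 0.000218024
  stratum 4: (2150/8350)²·(1 − 141/2150)·2.30²/141 = 0.00232425
  stratum 5: (1850/8350)²·(1 − 112/1850)·1.67²/112 = 0.00114832
V̂(x̄_st) = 0.00387116
SE(x̄_st) = √0.00387116 = 0.0622186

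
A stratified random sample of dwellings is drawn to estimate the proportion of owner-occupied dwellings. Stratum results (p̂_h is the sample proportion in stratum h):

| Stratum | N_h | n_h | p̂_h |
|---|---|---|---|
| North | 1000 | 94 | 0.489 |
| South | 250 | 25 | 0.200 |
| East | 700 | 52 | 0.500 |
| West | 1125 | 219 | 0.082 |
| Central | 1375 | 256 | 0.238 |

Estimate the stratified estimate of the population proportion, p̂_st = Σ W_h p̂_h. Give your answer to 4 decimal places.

N = 4450; stratum weights W_h = N_h/N.
p̂_st = Σ W_h p̂_h = (1000·0.489 + 250·0.200 + 700·0.500 + 1125·0.082 + 1375·0.238)/4450 = 0.29404

p̂_st ≈ 0.2940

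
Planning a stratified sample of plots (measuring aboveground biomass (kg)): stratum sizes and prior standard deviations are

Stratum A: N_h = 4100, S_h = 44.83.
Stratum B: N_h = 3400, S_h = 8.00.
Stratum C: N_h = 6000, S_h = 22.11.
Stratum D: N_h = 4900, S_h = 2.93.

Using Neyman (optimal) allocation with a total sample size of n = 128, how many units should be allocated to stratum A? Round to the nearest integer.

Neyman allocation: n_h = n · N_h S_h / Σ N_i S_i, with n = 128.
  stratum A: N_h·S_h = 4100·44.83 = 183803.00
  stratum B: N_h·S_h = 3400·8.00 = 27200.00
  stratum C: N_h·S_h = 6000·22.11 = 132660.00
  stratum D: N_h·S_h = 4900·2.93 = 14357.00
Σ N_h S_h = 358020.00
n for stratum A = 128·183803.00/358020.00 = 65.714 → 66

66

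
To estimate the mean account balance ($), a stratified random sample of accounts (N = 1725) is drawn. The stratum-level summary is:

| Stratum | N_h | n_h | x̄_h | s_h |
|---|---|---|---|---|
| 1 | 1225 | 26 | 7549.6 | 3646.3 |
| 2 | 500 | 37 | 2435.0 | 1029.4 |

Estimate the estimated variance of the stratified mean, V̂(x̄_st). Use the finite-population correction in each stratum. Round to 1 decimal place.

V̂(x̄_st) = Σ W_h² (1 − n_h/N_h) s_h²/n_h, with W_h = N_h/N and N = 1725:
  stratum 1: (1225/1725)²·(1 − 26/1225)·3646.3²/26 = 252411
  stratum 2: (500/1725)²·(1 − 37/500)·1029.4²/37 = 2228.12
V̂(x̄_st) = 254639

V̂(x̄_st) ≈ 254639.3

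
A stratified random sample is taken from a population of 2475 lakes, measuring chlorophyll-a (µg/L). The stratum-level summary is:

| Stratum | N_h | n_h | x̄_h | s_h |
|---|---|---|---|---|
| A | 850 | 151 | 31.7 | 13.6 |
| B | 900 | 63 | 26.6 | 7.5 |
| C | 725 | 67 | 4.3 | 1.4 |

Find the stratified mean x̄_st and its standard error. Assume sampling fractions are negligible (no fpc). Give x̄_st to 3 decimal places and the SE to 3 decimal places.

x̄_st = Σ W_h x̄_h = (850·31.7 + 900·26.6 + 725·4.3)/2475 = 21.81919
V̂(x̄_st) = Σ W_h² s_h²/n_h, with W_h = N_h/N and N = 2475:
  stratum A: (850/2475)²·13.6²/151 = 0.144474
  stratum B: (900/2475)²·7.5²/63 = 0.118064
  stratum C: (725/2475)²·1.4²/67 = 0.00251019
V̂(x̄_st) = 0.265047
SE(x̄_st) = √0.265047 = 0.514828

x̄_st ≈ 21.819, SE ≈ 0.515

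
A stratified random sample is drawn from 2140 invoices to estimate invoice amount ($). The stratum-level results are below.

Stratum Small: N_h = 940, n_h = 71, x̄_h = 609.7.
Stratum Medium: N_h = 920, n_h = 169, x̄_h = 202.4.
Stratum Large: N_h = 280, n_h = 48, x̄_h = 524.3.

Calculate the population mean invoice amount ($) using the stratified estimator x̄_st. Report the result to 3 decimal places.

N = Σ N_h = 2140. Stratum weights W_h = N_h/N.
x̄_st = (940·609.7 + 920·202.4 + 280·524.3) / 2140 = 423.42523

x̄_st ≈ 423.425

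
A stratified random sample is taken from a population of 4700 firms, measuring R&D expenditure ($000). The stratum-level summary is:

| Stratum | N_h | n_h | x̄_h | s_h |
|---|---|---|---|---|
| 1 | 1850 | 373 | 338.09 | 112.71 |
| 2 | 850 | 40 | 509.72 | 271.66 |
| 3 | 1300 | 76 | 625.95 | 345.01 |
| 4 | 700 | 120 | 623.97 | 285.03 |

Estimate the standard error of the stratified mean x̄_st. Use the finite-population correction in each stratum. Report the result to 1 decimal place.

SE(x̄_st) ≈ 13.7

V̂(x̄_st) = Σ W_h² (1 − n_h/N_h) s_h²/n_h, with W_h = N_h/N and N = 4700:
  stratum 1: (1850/4700)²·(1 − 373/1850)·112.71²/373 = 4.21282
  stratum 2: (850/4700)²·(1 − 40/850)·271.66²/40 = 57.5042
  stratum 3: (1300/4700)²·(1 − 76/1300)·345.01²/76 = 112.818
  stratum 4: (700/4700)²·(1 − 120/700)·285.03²/120 = 12.4431
V̂(x̄_st) = 186.978
SE(x̄_st) = √186.978 = 13.674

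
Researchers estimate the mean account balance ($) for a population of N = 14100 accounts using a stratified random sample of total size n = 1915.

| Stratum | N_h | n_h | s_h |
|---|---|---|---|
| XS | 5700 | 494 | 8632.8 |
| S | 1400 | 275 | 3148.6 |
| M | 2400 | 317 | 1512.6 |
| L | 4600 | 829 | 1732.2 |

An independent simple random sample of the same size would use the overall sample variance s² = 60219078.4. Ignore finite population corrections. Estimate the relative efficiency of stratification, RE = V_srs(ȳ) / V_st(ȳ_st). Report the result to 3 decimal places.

V̂(ȳ_st) = Σ W_h² s_h²/n_h, with W_h = N_h/N and N = 14100:
  stratum XS: (5700/14100)²·8632.8²/494 = 24654
  stratum S: (1400/14100)²·3148.6²/275 = 355.402
  stratum M: (2400/14100)²·1512.6²/317 = 209.109
  stratum L: (4600/14100)²·1732.2²/829 = 385.229
V_st = 25603.8
V_srs = s²/n = 60219078.4/1915 = 31446
Relative efficiency = V_srs / V_st = 31446/25603.8 = 1.2282

RE ≈ 1.228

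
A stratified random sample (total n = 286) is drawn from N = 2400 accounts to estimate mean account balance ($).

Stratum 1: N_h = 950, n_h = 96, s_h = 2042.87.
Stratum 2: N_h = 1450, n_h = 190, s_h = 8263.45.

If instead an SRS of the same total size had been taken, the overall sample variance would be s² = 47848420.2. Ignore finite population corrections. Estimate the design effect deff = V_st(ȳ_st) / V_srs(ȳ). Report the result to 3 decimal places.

V̂(ȳ_st) = Σ W_h² s_h²/n_h, with W_h = N_h/N and N = 2400:
  stratum 1: (950/2400)²·2042.87²/96 = 6811.38
  stratum 2: (1450/2400)²·8263.45²/190 = 131185
V_st = 137996
V_srs = s²/n = 47848420.2/286 = 167302
deff = V_st / V_srs = 137996/167302 = 0.8248

deff ≈ 0.825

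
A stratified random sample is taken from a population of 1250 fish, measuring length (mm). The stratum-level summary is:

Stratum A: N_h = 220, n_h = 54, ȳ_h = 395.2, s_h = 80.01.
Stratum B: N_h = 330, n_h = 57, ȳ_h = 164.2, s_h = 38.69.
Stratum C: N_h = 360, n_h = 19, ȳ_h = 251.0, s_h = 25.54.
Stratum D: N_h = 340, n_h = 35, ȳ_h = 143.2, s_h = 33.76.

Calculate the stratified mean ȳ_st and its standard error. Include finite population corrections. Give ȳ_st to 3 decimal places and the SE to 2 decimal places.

ȳ_st = Σ W_h ȳ_h = (220·395.2 + 330·164.2 + 360·251.0 + 340·143.2)/1250 = 224.14240
V̂(ȳ_st) = Σ W_h² (1 − n_h/N_h) s_h²/n_h, with W_h = N_h/N and N = 1250:
  stratum A: (220/1250)²·(1 − 54/220)·80.01²/54 = 2.7708
  stratum B: (330/1250)²·(1 − 57/330)·38.69²/57 = 1.51419
  stratum C: (360/1250)²·(1 − 19/360)·25.54²/19 = 2.69727
  stratum D: (340/1250)²·(1 − 35/340)·33.76²/35 = 2.1612
V̂(ȳ_st) = 9.14346
SE(ȳ_st) = √9.14346 = 3.02382

ȳ_st ≈ 224.142, SE ≈ 3.02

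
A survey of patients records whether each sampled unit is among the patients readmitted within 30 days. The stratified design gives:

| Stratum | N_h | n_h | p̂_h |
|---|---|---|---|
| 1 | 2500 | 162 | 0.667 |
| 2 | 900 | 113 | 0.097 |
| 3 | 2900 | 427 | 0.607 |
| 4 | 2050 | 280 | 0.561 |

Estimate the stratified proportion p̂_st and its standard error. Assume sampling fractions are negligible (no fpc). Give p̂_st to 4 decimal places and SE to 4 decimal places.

N = 8350; stratum weights W_h = N_h/N.
p̂_st = Σ W_h p̂_h = (2500·0.667 + 900·0.097 + 2900·0.607 + 2050·0.561)/8350 = 0.55870
V̂(p̂_st) = Σ W_h² p̂_h(1−p̂_h)/(n_h−1):
  stratum 1: (2500/8350)²·0.667·0.333/161 = 0.000123666
  stratum 2: (900/8350)²·0.097·0.903/112 = 9.0856e-06
  stratum 3: (2900/8350)²·0.607·0.393/426 = 6.75452e-05
  stratum 4: (2050/8350)²·0.561·0.439/279 = 5.32057e-05
V̂(p̂_st) = 0.000253503; SE = √V̂ = 0.0159218

p̂_st ≈ 0.5587, SE ≈ 0.0159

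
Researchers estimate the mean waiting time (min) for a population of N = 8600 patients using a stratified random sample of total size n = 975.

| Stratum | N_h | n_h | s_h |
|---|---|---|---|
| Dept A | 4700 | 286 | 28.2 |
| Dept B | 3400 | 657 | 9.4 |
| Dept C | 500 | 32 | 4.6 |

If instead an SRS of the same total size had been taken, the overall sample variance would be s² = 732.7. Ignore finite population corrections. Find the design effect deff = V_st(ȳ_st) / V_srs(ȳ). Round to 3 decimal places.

deff ≈ 1.136

V̂(ȳ_st) = Σ W_h² s_h²/n_h, with W_h = N_h/N and N = 8600:
  stratum Dept A: (4700/8600)²·28.2²/286 = 0.830483
  stratum Dept B: (3400/8600)²·9.4²/657 = 0.0210209
  stratum Dept C: (500/8600)²·4.6²/32 = 0.00223516
V_st = 0.85374
V_srs = s²/n = 732.7/975 = 0.751487
deff = V_st / V_srs = 0.85374/0.751487 = 1.1361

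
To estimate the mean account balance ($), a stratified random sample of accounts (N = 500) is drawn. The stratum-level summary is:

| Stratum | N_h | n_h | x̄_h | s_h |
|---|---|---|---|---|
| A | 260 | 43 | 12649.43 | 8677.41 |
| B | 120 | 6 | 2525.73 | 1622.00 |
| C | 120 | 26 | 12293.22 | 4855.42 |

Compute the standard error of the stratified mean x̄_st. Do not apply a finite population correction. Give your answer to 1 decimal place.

V̂(x̄_st) = Σ W_h² s_h²/n_h, with W_h = N_h/N and N = 500:
  stratum A: (260/500)²·8677.41²/43 = 473498
  stratum B: (120/500)²·1622.00²/6 = 25256.5
  stratum C: (120/500)²·4855.42²/26 = 52227.9
V̂(x̄_st) = 550983
SE(x̄_st) = √550983 = 742.282

SE(x̄_st) ≈ 742.3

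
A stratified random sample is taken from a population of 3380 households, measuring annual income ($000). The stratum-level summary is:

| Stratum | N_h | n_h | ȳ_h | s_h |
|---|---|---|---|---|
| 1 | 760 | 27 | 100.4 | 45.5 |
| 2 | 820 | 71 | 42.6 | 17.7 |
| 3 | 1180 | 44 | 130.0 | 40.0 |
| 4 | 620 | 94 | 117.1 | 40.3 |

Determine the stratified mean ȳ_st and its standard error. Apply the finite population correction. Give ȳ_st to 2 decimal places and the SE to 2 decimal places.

ȳ_st ≈ 99.77, SE ≈ 2.96

ȳ_st = Σ W_h ȳ_h = (760·100.4 + 820·42.6 + 1180·130.0 + 620·117.1)/3380 = 99.77456
V̂(ȳ_st) = Σ W_h² (1 − n_h/N_h) s_h²/n_h, with W_h = N_h/N and N = 3380:
  stratum 1: (760/3380)²·(1 − 27/760)·45.5²/27 = 3.73889
  stratum 2: (820/3380)²·(1 − 71/820)·17.7²/71 = 0.23722
  stratum 3: (1180/3380)²·(1 − 44/1180)·40.0²/44 = 4.26672
  stratum 4: (620/3380)²·(1 − 94/620)·40.3²/94 = 0.493204
V̂(ȳ_st) = 8.73604
SE(ȳ_st) = √8.73604 = 2.95568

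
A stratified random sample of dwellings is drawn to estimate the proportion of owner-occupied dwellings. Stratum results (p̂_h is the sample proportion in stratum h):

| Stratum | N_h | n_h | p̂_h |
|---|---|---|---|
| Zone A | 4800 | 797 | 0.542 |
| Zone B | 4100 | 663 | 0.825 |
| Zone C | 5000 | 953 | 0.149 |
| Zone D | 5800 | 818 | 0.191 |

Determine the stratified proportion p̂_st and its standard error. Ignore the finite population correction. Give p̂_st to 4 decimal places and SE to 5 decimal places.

N = 19700; stratum weights W_h = N_h/N.
p̂_st = Σ W_h p̂_h = (4800·0.542 + 4100·0.825 + 5000·0.149 + 5800·0.191)/19700 = 0.39781
V̂(p̂_st) = Σ W_h² p̂_h(1−p̂_h)/(n_h−1):
  stratum Zone A: (4800/19700)²·0.542·0.458/796 = 1.85141e-05
  stratum Zone B: (4100/19700)²·0.825·0.175/662 = 9.44646e-06
  stratum Zone C: (5000/19700)²·0.149·0.851/952 = 8.57998e-06
  stratum Zone D: (5800/19700)²·0.191·0.809/817 = 1.63939e-05
V̂(p̂_st) = 5.29345e-05; SE = √V̂ = 0.00727561

p̂_st ≈ 0.3978, SE ≈ 0.00728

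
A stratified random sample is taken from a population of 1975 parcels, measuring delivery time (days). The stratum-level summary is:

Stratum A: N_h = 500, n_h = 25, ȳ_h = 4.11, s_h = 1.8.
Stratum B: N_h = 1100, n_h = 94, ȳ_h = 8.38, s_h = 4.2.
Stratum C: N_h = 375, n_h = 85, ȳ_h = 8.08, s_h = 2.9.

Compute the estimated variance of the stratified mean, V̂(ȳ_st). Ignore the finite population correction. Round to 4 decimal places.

V̂(ȳ_st) = Σ W_h² s_h²/n_h, with W_h = N_h/N and N = 1975:
  stratum A: (500/1975)²·1.8²/25 = 0.00830636
  stratum B: (1100/1975)²·4.2²/94 = 0.0582133
  stratum C: (375/1975)²·2.9²/85 = 0.00356702
V̂(ȳ_st) = 0.0700866

V̂(ȳ_st) ≈ 0.0701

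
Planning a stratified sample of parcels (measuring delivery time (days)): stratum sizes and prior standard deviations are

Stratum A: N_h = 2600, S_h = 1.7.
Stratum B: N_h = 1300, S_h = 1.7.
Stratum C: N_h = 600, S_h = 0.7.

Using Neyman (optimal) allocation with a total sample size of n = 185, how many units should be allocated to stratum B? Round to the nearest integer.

58

Neyman allocation: n_h = n · N_h S_h / Σ N_i S_i, with n = 185.
  stratum A: N_h·S_h = 2600·1.7 = 4420.00
  stratum B: N_h·S_h = 1300·1.7 = 2210.00
  stratum C: N_h·S_h = 600·0.7 = 420.00
Σ N_h S_h = 7050.00
n for stratum B = 185·2210.00/7050.00 = 57.993 → 58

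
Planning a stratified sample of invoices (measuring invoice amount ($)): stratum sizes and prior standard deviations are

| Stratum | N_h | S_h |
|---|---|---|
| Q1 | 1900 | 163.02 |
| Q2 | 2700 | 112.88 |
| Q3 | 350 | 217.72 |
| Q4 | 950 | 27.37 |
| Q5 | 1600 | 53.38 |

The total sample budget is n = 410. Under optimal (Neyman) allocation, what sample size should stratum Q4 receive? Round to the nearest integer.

Neyman allocation: n_h = n · N_h S_h / Σ N_i S_i, with n = 410.
  stratum Q1: N_h·S_h = 1900·163.02 = 309738.00
  stratum Q2: N_h·S_h = 2700·112.88 = 304776.00
  stratum Q3: N_h·S_h = 350·217.72 = 76202.00
  stratum Q4: N_h·S_h = 950·27.37 = 26001.50
  stratum Q5: N_h·S_h = 1600·53.38 = 85408.00
Σ N_h S_h = 802125.50
n for stratum Q4 = 410·26001.50/802125.50 = 13.290 → 13

13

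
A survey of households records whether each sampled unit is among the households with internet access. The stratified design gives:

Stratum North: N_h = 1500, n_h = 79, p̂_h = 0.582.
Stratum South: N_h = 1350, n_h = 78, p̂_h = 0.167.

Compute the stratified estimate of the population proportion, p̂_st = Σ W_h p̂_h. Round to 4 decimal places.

N = 2850; stratum weights W_h = N_h/N.
p̂_st = Σ W_h p̂_h = (1500·0.582 + 1350·0.167)/2850 = 0.38542

p̂_st ≈ 0.3854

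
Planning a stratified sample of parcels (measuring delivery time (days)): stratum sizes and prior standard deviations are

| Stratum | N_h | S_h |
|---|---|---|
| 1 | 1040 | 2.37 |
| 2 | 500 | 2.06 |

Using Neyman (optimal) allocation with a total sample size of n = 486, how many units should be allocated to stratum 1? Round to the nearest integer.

Neyman allocation: n_h = n · N_h S_h / Σ N_i S_i, with n = 486.
  stratum 1: N_h·S_h = 1040·2.37 = 2464.80
  stratum 2: N_h·S_h = 500·2.06 = 1030.00
Σ N_h S_h = 3494.80
n for stratum 1 = 486·2464.80/3494.80 = 342.764 → 343

343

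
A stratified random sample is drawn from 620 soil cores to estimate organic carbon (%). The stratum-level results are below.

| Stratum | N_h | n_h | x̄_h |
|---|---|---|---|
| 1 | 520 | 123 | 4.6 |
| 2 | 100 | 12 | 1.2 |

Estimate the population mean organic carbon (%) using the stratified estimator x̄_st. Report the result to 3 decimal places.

x̄_st ≈ 4.052

N = Σ N_h = 620. Stratum weights W_h = N_h/N.
x̄_st = (520·4.6 + 100·1.2) / 620 = 4.05161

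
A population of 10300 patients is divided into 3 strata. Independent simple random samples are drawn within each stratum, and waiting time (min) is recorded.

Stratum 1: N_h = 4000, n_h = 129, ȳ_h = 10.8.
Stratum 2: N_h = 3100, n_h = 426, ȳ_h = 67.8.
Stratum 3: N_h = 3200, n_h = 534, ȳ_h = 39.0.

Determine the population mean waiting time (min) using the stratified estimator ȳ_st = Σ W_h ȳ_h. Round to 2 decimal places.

ȳ_st ≈ 36.72

N = Σ N_h = 10300. Stratum weights W_h = N_h/N.
ȳ_st = (4000·10.8 + 3100·67.8 + 3200·39.0) / 10300 = 36.7165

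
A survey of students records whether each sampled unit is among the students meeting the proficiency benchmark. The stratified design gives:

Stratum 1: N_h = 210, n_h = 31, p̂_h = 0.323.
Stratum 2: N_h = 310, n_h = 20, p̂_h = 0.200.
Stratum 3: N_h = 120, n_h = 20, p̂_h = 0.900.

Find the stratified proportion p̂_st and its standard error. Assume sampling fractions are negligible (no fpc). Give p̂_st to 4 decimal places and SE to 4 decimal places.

N = 640; stratum weights W_h = N_h/N.
p̂_st = Σ W_h p̂_h = (210·0.323 + 310·0.200 + 120·0.900)/640 = 0.37161
V̂(p̂_st) = Σ W_h² p̂_h(1−p̂_h)/(n_h−1):
  stratum 1: (210/640)²·0.323·0.677/30 = 0.000784781
  stratum 2: (310/640)²·0.200·0.800/19 = 0.00197574
  stratum 3: (120/640)²·0.900·0.100/19 = 0.00016653
V̂(p̂_st) = 0.00292705; SE = √V̂ = 0.0541022

p̂_st ≈ 0.3716, SE ≈ 0.0541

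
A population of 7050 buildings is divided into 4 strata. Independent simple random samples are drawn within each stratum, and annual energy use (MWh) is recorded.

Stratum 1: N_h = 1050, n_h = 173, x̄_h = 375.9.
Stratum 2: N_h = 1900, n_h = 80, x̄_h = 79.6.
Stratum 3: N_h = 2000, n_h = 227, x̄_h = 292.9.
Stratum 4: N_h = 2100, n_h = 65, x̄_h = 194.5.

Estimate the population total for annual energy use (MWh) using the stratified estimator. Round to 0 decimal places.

τ̂_st ≈ 1540185

τ̂_st = Σ N_h x̄_h = 1050·375.9 + 1900·79.6 + 2000·292.9 + 2100·194.5 = 1540185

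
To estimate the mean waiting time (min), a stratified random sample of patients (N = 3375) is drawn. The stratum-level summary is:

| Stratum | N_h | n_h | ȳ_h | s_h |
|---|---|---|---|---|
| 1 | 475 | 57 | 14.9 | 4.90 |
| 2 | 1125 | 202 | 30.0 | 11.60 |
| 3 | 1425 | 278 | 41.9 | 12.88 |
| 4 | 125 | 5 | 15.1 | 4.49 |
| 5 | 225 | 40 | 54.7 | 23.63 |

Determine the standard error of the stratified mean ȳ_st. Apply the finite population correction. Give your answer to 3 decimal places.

V̂(ȳ_st) = Σ W_h² (1 − n_h/N_h) s_h²/n_h, with W_h = N_h/N and N = 3375:
  stratum 1: (475/3375)²·(1 − 57/475)·4.90²/57 = 0.00734243
  stratum 2: (1125/3375)²·(1 − 202/1125)·11.60²/202 = 0.0607255
  stratum 3: (1425/3375)²·(1 − 278/1425)·12.88²/278 = 0.0856284
  stratum 4: (125/3375)²·(1 − 5/125)·4.49²/5 = 0.00530966
  stratum 5: (225/3375)²·(1 − 40/225)·23.63²/40 = 0.0510122
V̂(ȳ_st) = 0.210018
SE(ȳ_st) = √0.210018 = 0.458277

SE(ȳ_st) ≈ 0.458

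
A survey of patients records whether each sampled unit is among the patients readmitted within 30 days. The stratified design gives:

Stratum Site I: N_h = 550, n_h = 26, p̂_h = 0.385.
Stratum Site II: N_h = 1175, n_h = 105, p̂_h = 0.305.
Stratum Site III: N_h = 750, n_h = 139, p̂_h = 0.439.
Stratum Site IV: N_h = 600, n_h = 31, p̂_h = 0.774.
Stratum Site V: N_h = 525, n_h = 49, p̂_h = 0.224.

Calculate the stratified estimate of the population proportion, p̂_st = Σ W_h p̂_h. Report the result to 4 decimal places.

p̂_st ≈ 0.4115

N = 3600; stratum weights W_h = N_h/N.
p̂_st = Σ W_h p̂_h = (550·0.385 + 1175·0.305 + 750·0.439 + 600·0.774 + 525·0.224)/3600 = 0.41149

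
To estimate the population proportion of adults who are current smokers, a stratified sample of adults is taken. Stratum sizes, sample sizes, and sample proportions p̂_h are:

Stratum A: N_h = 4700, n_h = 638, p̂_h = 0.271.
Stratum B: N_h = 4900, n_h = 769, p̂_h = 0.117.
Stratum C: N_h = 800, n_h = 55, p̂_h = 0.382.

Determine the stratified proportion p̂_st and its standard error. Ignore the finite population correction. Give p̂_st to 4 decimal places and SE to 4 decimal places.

p̂_st ≈ 0.2070, SE ≈ 0.0109

N = 10400; stratum weights W_h = N_h/N.
p̂_st = Σ W_h p̂_h = (4700·0.271 + 4900·0.117 + 800·0.382)/10400 = 0.20698
V̂(p̂_st) = Σ W_h² p̂_h(1−p̂_h)/(n_h−1):
  stratum A: (4700/10400)²·0.271·0.729/637 = 6.33412e-05
  stratum B: (4900/10400)²·0.117·0.883/768 = 2.98614e-05
  stratum C: (800/10400)²·0.382·0.618/54 = 2.58685e-05
V̂(p̂_st) = 0.000119071; SE = √V̂ = 0.010912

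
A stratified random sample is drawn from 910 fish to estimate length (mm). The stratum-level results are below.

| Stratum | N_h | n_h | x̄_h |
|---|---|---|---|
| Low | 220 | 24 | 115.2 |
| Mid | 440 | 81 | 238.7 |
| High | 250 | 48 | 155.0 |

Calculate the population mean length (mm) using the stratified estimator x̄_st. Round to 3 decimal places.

x̄_st ≈ 185.848

N = Σ N_h = 910. Stratum weights W_h = N_h/N.
x̄_st = (220·115.2 + 440·238.7 + 250·155.0) / 910 = 185.84835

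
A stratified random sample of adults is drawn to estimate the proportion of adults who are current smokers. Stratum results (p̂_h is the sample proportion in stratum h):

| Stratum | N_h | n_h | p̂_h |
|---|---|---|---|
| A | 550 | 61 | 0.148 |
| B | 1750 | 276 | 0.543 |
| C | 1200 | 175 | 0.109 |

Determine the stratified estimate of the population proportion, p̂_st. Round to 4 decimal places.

p̂_st ≈ 0.3321

N = 3500; stratum weights W_h = N_h/N.
p̂_st = Σ W_h p̂_h = (550·0.148 + 1750·0.543 + 1200·0.109)/3500 = 0.33213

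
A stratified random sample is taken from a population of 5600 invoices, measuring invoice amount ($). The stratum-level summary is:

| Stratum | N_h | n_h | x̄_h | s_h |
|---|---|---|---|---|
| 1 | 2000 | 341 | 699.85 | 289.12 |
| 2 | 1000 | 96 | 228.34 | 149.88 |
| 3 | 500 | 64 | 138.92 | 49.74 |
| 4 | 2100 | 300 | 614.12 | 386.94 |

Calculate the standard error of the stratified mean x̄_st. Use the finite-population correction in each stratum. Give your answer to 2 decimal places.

SE(x̄_st) ≈ 9.65

V̂(x̄_st) = Σ W_h² (1 − n_h/N_h) s_h²/n_h, with W_h = N_h/N and N = 5600:
  stratum 1: (2000/5600)²·(1 − 341/2000)·289.12²/341 = 25.936
  stratum 2: (1000/5600)²·(1 − 96/1000)·149.88²/96 = 6.74541
  stratum 3: (500/5600)²·(1 − 64/500)·49.74²/64 = 0.268727
  stratum 4: (2100/5600)²·(1 − 300/2100)·386.94²/300 = 60.1564
V̂(x̄_st) = 93.1065
SE(x̄_st) = √93.1065 = 9.64917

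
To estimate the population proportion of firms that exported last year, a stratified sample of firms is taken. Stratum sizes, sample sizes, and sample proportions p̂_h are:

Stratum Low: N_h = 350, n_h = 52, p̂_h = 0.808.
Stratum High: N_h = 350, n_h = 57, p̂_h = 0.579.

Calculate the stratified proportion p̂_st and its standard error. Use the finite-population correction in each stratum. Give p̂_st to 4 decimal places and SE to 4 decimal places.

N = 700; stratum weights W_h = N_h/N.
p̂_st = Σ W_h p̂_h = (350·0.808 + 350·0.579)/700 = 0.69350
V̂(p̂_st) = Σ W_h² (1 − n_h/N_h) p̂_h(1−p̂_h)/(n_h−1):
  stratum Low: (350/700)²·(1 − 52/350)·0.808·0.192/51 = 0.000647486
  stratum High: (350/700)²·(1 − 57/350)·0.579·0.421/56 = 0.000910987
V̂(p̂_st) = 0.00155847; SE = √V̂ = 0.0394775

p̂_st ≈ 0.6935, SE ≈ 0.0395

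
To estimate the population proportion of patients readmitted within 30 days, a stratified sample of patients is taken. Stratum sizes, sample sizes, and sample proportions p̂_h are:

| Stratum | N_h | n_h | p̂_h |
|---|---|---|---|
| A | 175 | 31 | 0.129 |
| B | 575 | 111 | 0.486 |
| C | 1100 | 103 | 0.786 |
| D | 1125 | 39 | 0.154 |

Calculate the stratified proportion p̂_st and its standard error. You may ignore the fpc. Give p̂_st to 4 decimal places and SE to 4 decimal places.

p̂_st ≈ 0.4504, SE ≈ 0.0285

N = 2975; stratum weights W_h = N_h/N.
p̂_st = Σ W_h p̂_h = (175·0.129 + 575·0.486 + 1100·0.786 + 1125·0.154)/2975 = 0.45038
V̂(p̂_st) = Σ W_h² p̂_h(1−p̂_h)/(n_h−1):
  stratum A: (175/2975)²·0.129·0.871/30 = 1.29595e-05
  stratum B: (575/2975)²·0.486·0.514/110 = 8.48337e-05
  stratum C: (1100/2975)²·0.786·0.214/102 = 0.000225449
  stratum D: (1125/2975)²·0.154·0.846/38 = 0.000490274
V̂(p̂_st) = 0.000813516; SE = √V̂ = 0.0285222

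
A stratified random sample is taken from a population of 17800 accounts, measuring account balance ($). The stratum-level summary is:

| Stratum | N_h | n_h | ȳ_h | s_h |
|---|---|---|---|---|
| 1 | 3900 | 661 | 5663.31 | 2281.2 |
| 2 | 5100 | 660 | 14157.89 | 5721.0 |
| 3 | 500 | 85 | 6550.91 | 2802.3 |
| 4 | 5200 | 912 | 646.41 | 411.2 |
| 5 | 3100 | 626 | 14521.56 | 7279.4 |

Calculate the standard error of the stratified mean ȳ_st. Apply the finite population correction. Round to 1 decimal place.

V̂(ȳ_st) = Σ W_h² (1 − n_h/N_h) s_h²/n_h, with W_h = N_h/N and N = 17800:
  stratum 1: (3900/17800)²·(1 − 661/3900)·2281.2²/661 = 313.878
  stratum 2: (5100/17800)²·(1 − 660/5100)·5721.0²/660 = 3544.16
  stratum 3: (500/17800)²·(1 − 85/500)·2802.3²/85 = 60.5046
  stratum 4: (5200/17800)²·(1 − 912/5200)·411.2²/912 = 13.0476
  stratum 5: (3100/17800)²·(1 − 626/3100)·7279.4²/626 = 2048.98
V̂(ȳ_st) = 5980.57
SE(ȳ_st) = √5980.57 = 77.3341

SE(ȳ_st) ≈ 77.3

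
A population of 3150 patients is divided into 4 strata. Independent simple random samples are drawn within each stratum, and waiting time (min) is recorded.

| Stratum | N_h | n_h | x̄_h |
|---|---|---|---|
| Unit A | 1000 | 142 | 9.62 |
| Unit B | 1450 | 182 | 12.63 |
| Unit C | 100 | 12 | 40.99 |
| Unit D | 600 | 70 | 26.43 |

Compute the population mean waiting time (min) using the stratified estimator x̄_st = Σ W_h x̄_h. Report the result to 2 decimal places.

x̄_st ≈ 15.20

N = Σ N_h = 3150. Stratum weights W_h = N_h/N.
x̄_st = (1000·9.62 + 1450·12.63 + 100·40.99 + 600·26.43) / 3150 = 15.2033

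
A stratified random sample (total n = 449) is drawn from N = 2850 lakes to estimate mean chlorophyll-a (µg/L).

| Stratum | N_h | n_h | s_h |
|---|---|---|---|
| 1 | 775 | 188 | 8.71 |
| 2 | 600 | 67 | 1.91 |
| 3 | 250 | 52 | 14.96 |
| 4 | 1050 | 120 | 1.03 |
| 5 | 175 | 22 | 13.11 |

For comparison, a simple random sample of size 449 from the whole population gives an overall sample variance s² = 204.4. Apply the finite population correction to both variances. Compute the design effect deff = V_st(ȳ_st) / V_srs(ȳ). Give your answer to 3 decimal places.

V̂(ȳ_st) = Σ W_h² (1 − n_h/N_h) s_h²/n_h, with W_h = N_h/N and N = 2850:
  stratum 1: (775/2850)²·(1 − 188/775)·8.71²/188 = 0.022601
  stratum 2: (600/2850)²·(1 − 67/600)·1.91²/67 = 0.00214378
  stratum 3: (250/2850)²·(1 − 52/250)·14.96²/52 = 0.0262286
  stratum 4: (1050/2850)²·(1 − 120/1050)·1.03²/120 = 0.00106286
  stratum 5: (175/2850)²·(1 − 22/175)·13.11²/22 = 0.0257527
V_st = 0.077789
V_srs = (1 − 449/2850)·204.4/449 = 0.383515
deff = V_st / V_srs = 0.077789/0.383515 = 0.2028

deff ≈ 0.203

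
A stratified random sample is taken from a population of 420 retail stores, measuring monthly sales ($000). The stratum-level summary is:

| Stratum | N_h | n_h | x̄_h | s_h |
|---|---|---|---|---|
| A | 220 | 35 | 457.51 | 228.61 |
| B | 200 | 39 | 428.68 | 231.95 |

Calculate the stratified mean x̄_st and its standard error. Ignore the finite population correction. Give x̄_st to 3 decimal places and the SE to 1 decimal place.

x̄_st = Σ W_h x̄_h = (220·457.51 + 200·428.68)/420 = 443.78143
V̂(x̄_st) = Σ W_h² s_h²/n_h, with W_h = N_h/N and N = 420:
  stratum A: (220/420)²·228.61²/35 = 409.703
  stratum B: (200/420)²·231.95²/39 = 312.814
V̂(x̄_st) = 722.517
SE(x̄_st) = √722.517 = 26.8797

x̄_st ≈ 443.781, SE ≈ 26.9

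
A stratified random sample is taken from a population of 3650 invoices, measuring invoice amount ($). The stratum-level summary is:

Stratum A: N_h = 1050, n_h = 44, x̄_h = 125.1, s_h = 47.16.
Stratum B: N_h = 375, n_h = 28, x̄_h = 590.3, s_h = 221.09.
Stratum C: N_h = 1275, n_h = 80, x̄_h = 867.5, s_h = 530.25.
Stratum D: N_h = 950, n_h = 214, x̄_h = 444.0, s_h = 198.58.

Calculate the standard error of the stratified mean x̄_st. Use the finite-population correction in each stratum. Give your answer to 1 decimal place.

V̂(x̄_st) = Σ W_h² (1 − n_h/N_h) s_h²/n_h, with W_h = N_h/N and N = 3650:
  stratum A: (1050/3650)²·(1 − 44/1050)·47.16²/44 = 4.00771
  stratum B: (375/3650)²·(1 − 28/375)·221.09²/28 = 17.0512
  stratum C: (1275/3650)²·(1 − 80/1275)·530.25²/80 = 401.942
  stratum D: (950/3650)²·(1 − 214/950)·198.58²/214 = 9.67103
V̂(x̄_st) = 432.672
SE(x̄_st) = √432.672 = 20.8008

SE(x̄_st) ≈ 20.8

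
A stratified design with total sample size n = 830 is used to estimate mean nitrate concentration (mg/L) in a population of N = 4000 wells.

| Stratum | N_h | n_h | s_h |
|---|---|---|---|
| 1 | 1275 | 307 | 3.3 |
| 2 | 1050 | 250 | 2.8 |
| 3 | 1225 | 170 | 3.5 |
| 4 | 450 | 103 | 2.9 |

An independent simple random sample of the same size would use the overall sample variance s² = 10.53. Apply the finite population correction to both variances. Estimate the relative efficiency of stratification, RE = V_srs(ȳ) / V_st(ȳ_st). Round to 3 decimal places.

RE ≈ 0.914

V̂(ȳ_st) = Σ W_h² (1 − n_h/N_h) s_h²/n_h, with W_h = N_h/N and N = 4000:
  stratum 1: (1275/4000)²·(1 − 307/1275)·3.3²/307 = 0.00273625
  stratum 2: (1050/4000)²·(1 − 250/1050)·2.8²/250 = 0.0016464
  stratum 3: (1225/4000)²·(1 − 170/1225)·3.5²/170 = 0.00582044
  stratum 4: (450/4000)²·(1 − 103/450)·2.9²/103 = 0.000796858
V_st = 0.0109999
V_srs = (1 − 830/4000)·10.53/830 = 0.0100542
Relative efficiency = V_srs / V_st = 0.0100542/0.0109999 = 0.9140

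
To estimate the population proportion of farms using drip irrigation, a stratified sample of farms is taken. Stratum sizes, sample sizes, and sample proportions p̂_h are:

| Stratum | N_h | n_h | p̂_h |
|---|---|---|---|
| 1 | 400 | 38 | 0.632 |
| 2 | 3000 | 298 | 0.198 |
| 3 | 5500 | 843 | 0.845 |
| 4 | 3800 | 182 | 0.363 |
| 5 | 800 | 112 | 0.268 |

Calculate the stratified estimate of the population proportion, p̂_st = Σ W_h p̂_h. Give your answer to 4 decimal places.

p̂_st ≈ 0.5250

N = 13500; stratum weights W_h = N_h/N.
p̂_st = Σ W_h p̂_h = (400·0.632 + 3000·0.198 + 5500·0.845 + 3800·0.363 + 800·0.268)/13500 = 0.52504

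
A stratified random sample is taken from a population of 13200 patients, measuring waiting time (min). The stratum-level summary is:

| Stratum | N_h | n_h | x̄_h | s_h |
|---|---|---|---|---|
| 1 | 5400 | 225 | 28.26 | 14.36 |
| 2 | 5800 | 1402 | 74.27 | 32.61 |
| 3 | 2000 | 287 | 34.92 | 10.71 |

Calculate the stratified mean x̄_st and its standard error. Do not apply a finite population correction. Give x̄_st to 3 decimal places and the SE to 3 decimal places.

x̄_st ≈ 49.486, SE ≈ 0.556

x̄_st = Σ W_h x̄_h = (5400·28.26 + 5800·74.27 + 2000·34.92)/13200 = 49.48561
V̂(x̄_st) = Σ W_h² s_h²/n_h, with W_h = N_h/N and N = 13200:
  stratum 1: (5400/13200)²·14.36²/225 = 0.153379
  stratum 2: (5800/13200)²·32.61²/1402 = 0.146441
  stratum 3: (2000/13200)²·10.71²/287 = 0.00917507
V̂(x̄_st) = 0.308995
SE(x̄_st) = √0.308995 = 0.555873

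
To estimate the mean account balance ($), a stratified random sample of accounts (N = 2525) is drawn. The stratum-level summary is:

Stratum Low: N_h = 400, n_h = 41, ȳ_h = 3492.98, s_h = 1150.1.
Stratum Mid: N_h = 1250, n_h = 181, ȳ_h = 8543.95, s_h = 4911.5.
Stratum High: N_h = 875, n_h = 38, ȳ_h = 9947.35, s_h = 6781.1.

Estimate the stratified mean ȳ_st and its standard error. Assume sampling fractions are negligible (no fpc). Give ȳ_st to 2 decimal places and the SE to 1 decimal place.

ȳ_st = Σ W_h ȳ_h = (400·3492.98 + 1250·8543.95 + 875·9947.35)/2525 = 8230.12307
V̂(ȳ_st) = Σ W_h² s_h²/n_h, with W_h = N_h/N and N = 2525:
  stratum Low: (400/2525)²·1150.1²/41 = 809.626
  stratum Mid: (1250/2525)²·4911.5²/181 = 32662.3
  stratum High: (875/2525)²·6781.1²/38 = 145315
V̂(ȳ_st) = 178787
SE(ȳ_st) = √178787 = 422.832

ȳ_st ≈ 8230.12, SE ≈ 422.8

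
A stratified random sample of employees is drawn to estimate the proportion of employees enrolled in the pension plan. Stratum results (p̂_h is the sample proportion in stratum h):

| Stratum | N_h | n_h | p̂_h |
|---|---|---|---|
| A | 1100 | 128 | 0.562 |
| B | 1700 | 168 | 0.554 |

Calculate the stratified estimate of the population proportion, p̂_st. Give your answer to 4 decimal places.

N = 2800; stratum weights W_h = N_h/N.
p̂_st = Σ W_h p̂_h = (1100·0.562 + 1700·0.554)/2800 = 0.55714

p̂_st ≈ 0.5571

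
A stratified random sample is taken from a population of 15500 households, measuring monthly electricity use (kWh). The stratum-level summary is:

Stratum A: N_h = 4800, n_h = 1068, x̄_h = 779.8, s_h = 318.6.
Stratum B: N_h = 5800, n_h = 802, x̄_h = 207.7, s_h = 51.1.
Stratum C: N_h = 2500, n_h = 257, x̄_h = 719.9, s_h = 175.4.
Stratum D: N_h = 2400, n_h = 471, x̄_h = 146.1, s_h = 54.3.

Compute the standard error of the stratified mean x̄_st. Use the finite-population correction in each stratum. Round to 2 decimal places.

SE(x̄_st) ≈ 3.22

V̂(x̄_st) = Σ W_h² (1 − n_h/N_h) s_h²/n_h, with W_h = N_h/N and N = 15500:
  stratum A: (4800/15500)²·(1 − 1068/4800)·318.6²/1068 = 7.08663
  stratum B: (5800/15500)²·(1 − 802/5800)·51.1²/802 = 0.392851
  stratum C: (2500/15500)²·(1 − 257/2500)·175.4²/257 = 2.79404
  stratum D: (2400/15500)²·(1 − 471/2400)·54.3²/471 = 0.120631
V̂(x̄_st) = 10.3941
SE(x̄_st) = √10.3941 = 3.224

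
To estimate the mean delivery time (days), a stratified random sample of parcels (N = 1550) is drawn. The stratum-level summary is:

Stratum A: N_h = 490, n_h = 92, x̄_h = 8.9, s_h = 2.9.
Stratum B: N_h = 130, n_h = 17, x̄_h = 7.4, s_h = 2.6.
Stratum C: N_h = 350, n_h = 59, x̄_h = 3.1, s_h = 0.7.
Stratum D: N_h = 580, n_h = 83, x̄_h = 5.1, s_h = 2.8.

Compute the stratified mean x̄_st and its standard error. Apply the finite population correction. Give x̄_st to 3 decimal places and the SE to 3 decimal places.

x̄_st ≈ 6.043, SE ≈ 0.147

x̄_st = Σ W_h x̄_h = (490·8.9 + 130·7.4 + 350·3.1 + 580·5.1)/1550 = 6.04258
V̂(x̄_st) = Σ W_h² (1 − n_h/N_h) s_h²/n_h, with W_h = N_h/N and N = 1550:
  stratum A: (490/1550)²·(1 − 92/490)·2.9²/92 = 0.00742034
  stratum B: (130/1550)²·(1 − 17/130)·2.6²/17 = 0.0024314
  stratum C: (350/1550)²·(1 − 59/350)·0.7²/59 = 0.00035208
  stratum D: (580/1550)²·(1 − 83/580)·2.8²/83 = 0.0113334
V̂(x̄_st) = 0.0215372
SE(x̄_st) = √0.0215372 = 0.146756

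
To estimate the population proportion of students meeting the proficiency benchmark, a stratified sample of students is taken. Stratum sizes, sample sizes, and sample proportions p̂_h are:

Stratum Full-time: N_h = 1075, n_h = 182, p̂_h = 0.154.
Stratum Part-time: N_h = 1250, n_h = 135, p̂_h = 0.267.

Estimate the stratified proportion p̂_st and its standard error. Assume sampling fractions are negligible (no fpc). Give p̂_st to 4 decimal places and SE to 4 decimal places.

p̂_st ≈ 0.2148, SE ≈ 0.0240

N = 2325; stratum weights W_h = N_h/N.
p̂_st = Σ W_h p̂_h = (1075·0.154 + 1250·0.267)/2325 = 0.21475
V̂(p̂_st) = Σ W_h² p̂_h(1−p̂_h)/(n_h−1):
  stratum Full-time: (1075/2325)²·0.154·0.846/181 = 0.00015388
  stratum Part-time: (1250/2325)²·0.267·0.733/134 = 0.000422167
V̂(p̂_st) = 0.000576048; SE = √V̂ = 0.024001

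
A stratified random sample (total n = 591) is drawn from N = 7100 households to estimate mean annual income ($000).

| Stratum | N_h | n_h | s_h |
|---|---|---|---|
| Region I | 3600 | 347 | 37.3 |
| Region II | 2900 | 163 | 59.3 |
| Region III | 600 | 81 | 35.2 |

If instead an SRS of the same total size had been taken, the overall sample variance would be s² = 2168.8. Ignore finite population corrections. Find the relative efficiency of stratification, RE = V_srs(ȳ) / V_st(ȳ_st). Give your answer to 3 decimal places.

V̂(ȳ_st) = Σ W_h² s_h²/n_h, with W_h = N_h/N and N = 7100:
  stratum Region I: (3600/7100)²·37.3²/347 = 1.0308
  stratum Region II: (2900/7100)²·59.3²/163 = 3.59916
  stratum Region III: (600/7100)²·35.2²/81 = 0.109241
V_st = 4.73921
V_srs = s²/n = 2168.8/591 = 3.66971
Relative efficiency = V_srs / V_st = 3.66971/4.73921 = 0.7743

RE ≈ 0.774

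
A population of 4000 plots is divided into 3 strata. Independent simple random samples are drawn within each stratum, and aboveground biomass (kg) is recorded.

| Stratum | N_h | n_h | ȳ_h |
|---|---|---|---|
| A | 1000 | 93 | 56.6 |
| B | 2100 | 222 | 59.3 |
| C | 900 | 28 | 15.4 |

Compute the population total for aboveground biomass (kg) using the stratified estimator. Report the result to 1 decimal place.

τ̂_st = Σ N_h ȳ_h = 1000·56.6 + 2100·59.3 + 900·15.4 = 194990.0

τ̂_st ≈ 194990.0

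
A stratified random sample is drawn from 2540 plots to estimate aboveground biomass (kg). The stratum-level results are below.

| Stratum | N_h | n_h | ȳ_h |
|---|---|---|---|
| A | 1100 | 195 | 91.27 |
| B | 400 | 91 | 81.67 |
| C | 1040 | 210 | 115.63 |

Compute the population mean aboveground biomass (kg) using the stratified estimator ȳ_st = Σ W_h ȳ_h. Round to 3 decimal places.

ȳ_st ≈ 99.732

N = Σ N_h = 2540. Stratum weights W_h = N_h/N.
ȳ_st = (1100·91.27 + 400·81.67 + 1040·115.63) / 2540 = 99.73236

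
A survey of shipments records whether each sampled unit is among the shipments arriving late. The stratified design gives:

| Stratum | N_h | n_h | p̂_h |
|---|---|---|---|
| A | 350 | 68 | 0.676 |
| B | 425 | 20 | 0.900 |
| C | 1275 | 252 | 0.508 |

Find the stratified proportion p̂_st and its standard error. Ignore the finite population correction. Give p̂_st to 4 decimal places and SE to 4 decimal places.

N = 2050; stratum weights W_h = N_h/N.
p̂_st = Σ W_h p̂_h = (350·0.676 + 425·0.900 + 1275·0.508)/2050 = 0.61795
V̂(p̂_st) = Σ W_h² p̂_h(1−p̂_h)/(n_h−1):
  stratum A: (350/2050)²·0.676·0.324/67 = 9.52895e-05
  stratum B: (425/2050)²·0.900·0.100/19 = 0.000203591
  stratum C: (1275/2050)²·0.508·0.492/251 = 0.000385184
V̂(p̂_st) = 0.000684064; SE = √V̂ = 0.0261546

p̂_st ≈ 0.6180, SE ≈ 0.0262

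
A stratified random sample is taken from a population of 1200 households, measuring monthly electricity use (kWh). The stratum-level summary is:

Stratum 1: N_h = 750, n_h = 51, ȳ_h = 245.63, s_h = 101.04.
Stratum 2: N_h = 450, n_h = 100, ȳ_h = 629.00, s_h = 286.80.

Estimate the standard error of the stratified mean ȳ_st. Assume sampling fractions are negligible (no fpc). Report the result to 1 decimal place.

SE(ȳ_st) ≈ 13.9

V̂(ȳ_st) = Σ W_h² s_h²/n_h, with W_h = N_h/N and N = 1200:
  stratum 1: (750/1200)²·101.04²/51 = 78.1946
  stratum 2: (450/1200)²·286.80²/100 = 115.67
V̂(ȳ_st) = 193.865
SE(ȳ_st) = √193.865 = 13.9235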